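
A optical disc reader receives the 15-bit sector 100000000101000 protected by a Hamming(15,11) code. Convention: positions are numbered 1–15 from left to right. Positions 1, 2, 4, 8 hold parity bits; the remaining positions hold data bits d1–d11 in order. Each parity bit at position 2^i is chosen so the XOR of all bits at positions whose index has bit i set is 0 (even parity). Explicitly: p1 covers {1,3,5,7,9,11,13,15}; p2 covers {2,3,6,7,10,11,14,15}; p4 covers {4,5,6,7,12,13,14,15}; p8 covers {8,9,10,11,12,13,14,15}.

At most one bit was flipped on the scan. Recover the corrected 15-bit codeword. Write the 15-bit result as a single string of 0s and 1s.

100000100101000

s1 (pos 1,3,5,7,9,11,13,15): 1⊕0⊕0⊕0⊕0⊕0⊕0⊕0 = 1
s2 (pos 2,3,6,7,10,11,14,15): 0⊕0⊕0⊕0⊕1⊕0⊕0⊕0 = 1
s4 (pos 4,5,6,7,12,13,14,15): 0⊕0⊕0⊕0⊕1⊕0⊕0⊕0 = 1
s8 (pos 8,9,10,11,12,13,14,15): 0⊕0⊕1⊕0⊕1⊕0⊕0⊕0 = 0
Syndrome s8…s1 = 0111 → error at position 7.
Flip position 7: 100000000101000 → 100000100101000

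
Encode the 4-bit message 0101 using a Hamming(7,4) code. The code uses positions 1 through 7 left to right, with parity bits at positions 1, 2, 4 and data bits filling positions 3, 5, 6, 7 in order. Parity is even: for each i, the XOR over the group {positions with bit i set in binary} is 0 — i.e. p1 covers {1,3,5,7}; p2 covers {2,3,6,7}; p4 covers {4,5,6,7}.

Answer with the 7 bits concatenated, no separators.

Place data at non-parity positions: p1 p2 0 p4 1 0 1
p1 (pos 1,3,5,7): XOR of data positions = 0⊕1⊕1 = 0
p2 (pos 2,3,6,7): XOR of data positions = 0⊕0⊕1 = 1
p4 (pos 4,5,6,7): XOR of data positions = 1⊕0⊕1 = 0
Codeword: 0100101

0100101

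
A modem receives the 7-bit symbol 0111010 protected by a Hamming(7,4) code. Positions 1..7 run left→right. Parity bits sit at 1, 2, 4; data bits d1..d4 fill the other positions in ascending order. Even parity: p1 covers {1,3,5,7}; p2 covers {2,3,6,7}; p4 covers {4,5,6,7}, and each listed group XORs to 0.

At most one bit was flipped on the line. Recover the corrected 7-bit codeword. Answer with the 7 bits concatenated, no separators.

s1 (pos 1,3,5,7): 0⊕1⊕0⊕0 = 1
s2 (pos 2,3,6,7): 1⊕1⊕1⊕0 = 1
s4 (pos 4,5,6,7): 1⊕0⊕1⊕0 = 0
Syndrome s4…s1 = 011 → error at position 3.
Flip position 3: 0111010 → 0101010

0101010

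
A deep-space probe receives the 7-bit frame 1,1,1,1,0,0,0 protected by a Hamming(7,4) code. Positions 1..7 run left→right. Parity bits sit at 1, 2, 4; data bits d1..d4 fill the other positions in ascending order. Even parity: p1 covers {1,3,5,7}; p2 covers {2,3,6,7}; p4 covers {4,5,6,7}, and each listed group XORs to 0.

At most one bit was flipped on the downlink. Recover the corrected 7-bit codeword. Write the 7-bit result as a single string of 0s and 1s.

s1 (pos 1,3,5,7): 1⊕1⊕0⊕0 = 0
s2 (pos 2,3,6,7): 1⊕1⊕0⊕0 = 0
s4 (pos 4,5,6,7): 1⊕0⊕0⊕0 = 1
Syndrome s4…s1 = 100 → error at position 4.
Flip position 4: 1111000 → 1110000

1110000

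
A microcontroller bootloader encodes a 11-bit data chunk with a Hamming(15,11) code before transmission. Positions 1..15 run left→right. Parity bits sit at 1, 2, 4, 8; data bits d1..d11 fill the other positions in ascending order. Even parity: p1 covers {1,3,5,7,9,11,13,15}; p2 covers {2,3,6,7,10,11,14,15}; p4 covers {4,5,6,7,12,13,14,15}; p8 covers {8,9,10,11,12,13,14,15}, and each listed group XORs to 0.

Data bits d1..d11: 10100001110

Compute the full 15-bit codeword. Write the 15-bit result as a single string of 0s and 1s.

011001010001110

Place data at non-parity positions: p1 p2 1 p4 0 1 0 p8 0 0 0 1 1 1 0
p1 (pos 1,3,5,7,9,11,13,15): XOR of data positions = 1⊕0⊕0⊕0⊕0⊕1⊕0 = 0
p2 (pos 2,3,6,7,10,11,14,15): XOR of data positions = 1⊕1⊕0⊕0⊕0⊕1⊕0 = 1
p4 (pos 4,5,6,7,12,13,14,15): XOR of data positions = 0⊕1⊕0⊕1⊕1⊕1⊕0 = 0
p8 (pos 8,9,10,11,12,13,14,15): XOR of data positions = 0⊕0⊕0⊕1⊕1⊕1⊕0 = 1
Codeword: 011001010001110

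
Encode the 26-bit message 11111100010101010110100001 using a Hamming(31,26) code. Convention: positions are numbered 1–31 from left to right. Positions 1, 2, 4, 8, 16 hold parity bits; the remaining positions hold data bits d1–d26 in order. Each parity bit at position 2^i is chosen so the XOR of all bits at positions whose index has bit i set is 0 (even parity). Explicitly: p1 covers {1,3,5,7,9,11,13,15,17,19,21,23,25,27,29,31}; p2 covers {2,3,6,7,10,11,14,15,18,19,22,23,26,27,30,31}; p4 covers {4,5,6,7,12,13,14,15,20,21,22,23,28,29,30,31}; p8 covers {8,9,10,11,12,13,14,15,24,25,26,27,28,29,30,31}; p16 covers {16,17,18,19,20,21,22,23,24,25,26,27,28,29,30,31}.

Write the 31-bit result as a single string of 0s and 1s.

Place data at non-parity positions: p1 p2 1 p4 1 1 1 p8 1 1 0 0 0 1 0 p16 1 0 1 0 1 0 1 1 0 1 0 0 0 0 1
p1 (pos 1,3,5,7,9,11,13,15,17,19,21,23,25,27,29,31): XOR of data positions = 1⊕1⊕1⊕1⊕0⊕0⊕0⊕1⊕1⊕1⊕1⊕0⊕0⊕0⊕1 = 1
p2 (pos 2,3,6,7,10,11,14,15,18,19,22,23,26,27,30,31): XOR of data positions = 1⊕1⊕1⊕1⊕0⊕1⊕0⊕0⊕1⊕0⊕1⊕1⊕0⊕0⊕1 = 1
p4 (pos 4,5,6,7,12,13,14,15,20,21,22,23,28,29,30,31): XOR of data positions = 1⊕1⊕1⊕0⊕0⊕1⊕0⊕0⊕1⊕0⊕1⊕0⊕0⊕0⊕1 = 1
p8 (pos 8,9,10,11,12,13,14,15,24,25,26,27,28,29,30,31): XOR of data positions = 1⊕1⊕0⊕0⊕0⊕1⊕0⊕1⊕0⊕1⊕0⊕0⊕0⊕0⊕1 = 0
p16 (pos 16,17,18,19,20,21,22,23,24,25,26,27,28,29,30,31): XOR of data positions = 1⊕0⊕1⊕0⊕1⊕0⊕1⊕1⊕0⊕1⊕0⊕0⊕0⊕0⊕1 = 1
Codeword: 1111111011000101101010110100001

1111111011000101101010110100001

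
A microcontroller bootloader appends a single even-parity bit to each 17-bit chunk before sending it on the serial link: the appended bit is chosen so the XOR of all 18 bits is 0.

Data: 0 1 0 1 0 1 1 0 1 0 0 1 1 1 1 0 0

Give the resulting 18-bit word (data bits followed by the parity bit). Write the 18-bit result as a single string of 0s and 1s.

010101101001111001

XOR of the 17 data bits: 0⊕1⊕0⊕1⊕0⊕1⊕1⊕0⊕1⊕0⊕0⊕1⊕1⊕1⊕1⊕0⊕0 = 1
Parity bit = 1 (so all 18 bits XOR to 0).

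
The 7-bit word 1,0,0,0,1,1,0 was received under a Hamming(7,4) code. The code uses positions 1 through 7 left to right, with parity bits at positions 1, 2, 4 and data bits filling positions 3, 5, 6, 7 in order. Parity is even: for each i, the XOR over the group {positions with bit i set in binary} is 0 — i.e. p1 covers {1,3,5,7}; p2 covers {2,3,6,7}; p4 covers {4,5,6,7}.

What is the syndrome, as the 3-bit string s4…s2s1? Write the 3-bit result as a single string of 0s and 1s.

010

s1 (pos 1,3,5,7): 1⊕0⊕1⊕0 = 0
s2 (pos 2,3,6,7): 0⊕0⊕1⊕0 = 1
s4 (pos 4,5,6,7): 0⊕1⊕1⊕0 = 0
Syndrome s4…s1 = 010 → error at position 2.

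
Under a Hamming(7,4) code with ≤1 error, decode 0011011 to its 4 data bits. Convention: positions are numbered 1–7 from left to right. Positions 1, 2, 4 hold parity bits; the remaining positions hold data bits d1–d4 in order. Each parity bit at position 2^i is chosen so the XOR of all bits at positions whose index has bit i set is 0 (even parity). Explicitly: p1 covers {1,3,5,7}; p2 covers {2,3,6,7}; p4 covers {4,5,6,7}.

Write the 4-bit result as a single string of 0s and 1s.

s1 (pos 1,3,5,7): 0⊕1⊕0⊕1 = 0
s2 (pos 2,3,6,7): 0⊕1⊕1⊕1 = 1
s4 (pos 4,5,6,7): 1⊕0⊕1⊕1 = 1
Syndrome s4…s1 = 110 → error at position 6.
Flip position 6: 0011011 → 0011001
Read data bits from positions 3,5,6,7: 1001

1001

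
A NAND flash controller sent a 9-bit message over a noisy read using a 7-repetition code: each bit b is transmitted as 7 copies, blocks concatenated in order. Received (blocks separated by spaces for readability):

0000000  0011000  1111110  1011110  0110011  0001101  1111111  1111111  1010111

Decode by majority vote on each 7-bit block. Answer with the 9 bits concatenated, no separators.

Block 1 (0000000): 0 ones → 0
Block 2 (0011000): 2 ones → 0
Block 3 (1111110): 6 ones → 1
Block 4 (1011110): 5 ones → 1
Block 5 (0110011): 4 ones → 1
Block 6 (0001101): 3 ones → 0
Block 7 (1111111): 7 ones → 1
Block 8 (1111111): 7 ones → 1
Block 9 (1010111): 5 ones → 1

001110111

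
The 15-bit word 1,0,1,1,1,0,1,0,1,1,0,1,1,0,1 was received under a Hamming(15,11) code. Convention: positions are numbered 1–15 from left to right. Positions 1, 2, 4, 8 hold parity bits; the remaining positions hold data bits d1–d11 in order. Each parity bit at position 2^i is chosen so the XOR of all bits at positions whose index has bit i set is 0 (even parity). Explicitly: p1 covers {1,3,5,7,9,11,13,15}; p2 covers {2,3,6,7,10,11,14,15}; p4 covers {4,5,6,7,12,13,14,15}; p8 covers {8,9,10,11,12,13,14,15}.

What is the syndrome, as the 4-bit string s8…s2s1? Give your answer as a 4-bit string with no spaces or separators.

s1 (pos 1,3,5,7,9,11,13,15): 1⊕1⊕1⊕1⊕1⊕0⊕1⊕1 = 1
s2 (pos 2,3,6,7,10,11,14,15): 0⊕1⊕0⊕1⊕1⊕0⊕0⊕1 = 0
s4 (pos 4,5,6,7,12,13,14,15): 1⊕1⊕0⊕1⊕1⊕1⊕0⊕1 = 0
s8 (pos 8,9,10,11,12,13,14,15): 0⊕1⊕1⊕0⊕1⊕1⊕0⊕1 = 1
Syndrome s8…s1 = 1001 → error at position 9.

1001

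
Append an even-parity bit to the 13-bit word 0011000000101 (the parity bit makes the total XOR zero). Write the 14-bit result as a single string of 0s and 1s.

XOR of the 13 data bits: 0⊕0⊕1⊕1⊕0⊕0⊕0⊕0⊕0⊕0⊕1⊕0⊕1 = 0
Parity bit = 0 (so all 14 bits XOR to 0).

00110000001010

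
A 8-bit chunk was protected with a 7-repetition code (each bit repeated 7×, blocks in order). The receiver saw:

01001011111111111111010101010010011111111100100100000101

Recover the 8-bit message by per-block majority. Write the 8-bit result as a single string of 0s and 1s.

Block 1 (0100101): 3 ones → 0
Block 2 (1111111): 7 ones → 1
Block 3 (1111110): 6 ones → 1
Block 4 (1010101): 4 ones → 1
Block 5 (0010011): 3 ones → 0
Block 6 (1111111): 7 ones → 1
Block 7 (0010010): 2 ones → 0
Block 8 (0000101): 2 ones → 0

01110100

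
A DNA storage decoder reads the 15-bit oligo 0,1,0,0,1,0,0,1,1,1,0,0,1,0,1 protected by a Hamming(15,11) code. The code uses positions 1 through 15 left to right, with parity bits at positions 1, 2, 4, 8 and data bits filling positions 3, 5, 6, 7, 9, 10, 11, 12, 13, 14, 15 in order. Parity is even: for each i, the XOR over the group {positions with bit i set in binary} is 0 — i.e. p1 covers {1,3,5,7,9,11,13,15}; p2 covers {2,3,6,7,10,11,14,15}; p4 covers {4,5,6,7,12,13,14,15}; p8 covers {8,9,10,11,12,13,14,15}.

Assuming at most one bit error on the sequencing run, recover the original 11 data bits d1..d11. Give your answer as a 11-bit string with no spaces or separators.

s1 (pos 1,3,5,7,9,11,13,15): 0⊕0⊕1⊕0⊕1⊕0⊕1⊕1 = 0
s2 (pos 2,3,6,7,10,11,14,15): 1⊕0⊕0⊕0⊕1⊕0⊕0⊕1 = 1
s4 (pos 4,5,6,7,12,13,14,15): 0⊕1⊕0⊕0⊕0⊕1⊕0⊕1 = 1
s8 (pos 8,9,10,11,12,13,14,15): 1⊕1⊕1⊕0⊕0⊕1⊕0⊕1 = 1
Syndrome s8…s1 = 1110 → error at position 14.
Flip position 14: 010010011100101 → 010010011100111
Read data bits from positions 3,5,6,7,9,10,11,12,13,14,15: 01001100111

01001100111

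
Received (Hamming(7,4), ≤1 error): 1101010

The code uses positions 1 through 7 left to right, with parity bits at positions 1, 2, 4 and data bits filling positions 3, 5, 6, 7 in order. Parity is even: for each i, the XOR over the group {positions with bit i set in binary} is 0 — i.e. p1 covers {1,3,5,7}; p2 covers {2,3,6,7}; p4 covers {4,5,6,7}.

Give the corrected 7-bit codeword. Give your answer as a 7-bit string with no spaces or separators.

s1 (pos 1,3,5,7): 1⊕0⊕0⊕0 = 1
s2 (pos 2,3,6,7): 1⊕0⊕1⊕0 = 0
s4 (pos 4,5,6,7): 1⊕0⊕1⊕0 = 0
Syndrome s4…s1 = 001 → error at position 1.
Flip position 1: 1101010 → 0101010

0101010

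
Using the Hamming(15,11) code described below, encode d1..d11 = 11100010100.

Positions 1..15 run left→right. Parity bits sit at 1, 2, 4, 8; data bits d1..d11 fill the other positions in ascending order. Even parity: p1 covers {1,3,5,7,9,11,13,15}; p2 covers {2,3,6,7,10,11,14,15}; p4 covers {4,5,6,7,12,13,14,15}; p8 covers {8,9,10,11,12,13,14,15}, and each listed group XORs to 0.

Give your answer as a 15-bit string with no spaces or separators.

011111000010100

Place data at non-parity positions: p1 p2 1 p4 1 1 0 p8 0 0 1 0 1 0 0
p1 (pos 1,3,5,7,9,11,13,15): XOR of data positions = 1⊕1⊕0⊕0⊕1⊕1⊕0 = 0
p2 (pos 2,3,6,7,10,11,14,15): XOR of data positions = 1⊕1⊕0⊕0⊕1⊕0⊕0 = 1
p4 (pos 4,5,6,7,12,13,14,15): XOR of data positions = 1⊕1⊕0⊕0⊕1⊕0⊕0 = 1
p8 (pos 8,9,10,11,12,13,14,15): XOR of data positions = 0⊕0⊕1⊕0⊕1⊕0⊕0 = 0
Codeword: 011111000010100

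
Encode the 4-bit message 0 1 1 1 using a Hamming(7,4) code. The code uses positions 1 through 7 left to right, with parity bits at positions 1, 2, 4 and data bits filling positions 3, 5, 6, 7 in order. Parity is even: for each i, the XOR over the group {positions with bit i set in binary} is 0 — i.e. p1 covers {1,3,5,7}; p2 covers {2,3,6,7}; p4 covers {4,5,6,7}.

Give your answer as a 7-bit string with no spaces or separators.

0001111

Place data at non-parity positions: p1 p2 0 p4 1 1 1
p1 (pos 1,3,5,7): XOR of data positions = 0⊕1⊕1 = 0
p2 (pos 2,3,6,7): XOR of data positions = 0⊕1⊕1 = 0
p4 (pos 4,5,6,7): XOR of data positions = 1⊕1⊕1 = 1
Codeword: 0001111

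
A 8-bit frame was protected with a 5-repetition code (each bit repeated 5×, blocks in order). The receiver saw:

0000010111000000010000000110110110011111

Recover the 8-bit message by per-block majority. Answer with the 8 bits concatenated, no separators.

01000101

Block 1 (00000): 0 ones → 0
Block 2 (10111): 4 ones → 1
Block 3 (00000): 0 ones → 0
Block 4 (00100): 1 one → 0
Block 5 (00000): 0 ones → 0
Block 6 (11011): 4 ones → 1
Block 7 (01100): 2 ones → 0
Block 8 (11111): 5 ones → 1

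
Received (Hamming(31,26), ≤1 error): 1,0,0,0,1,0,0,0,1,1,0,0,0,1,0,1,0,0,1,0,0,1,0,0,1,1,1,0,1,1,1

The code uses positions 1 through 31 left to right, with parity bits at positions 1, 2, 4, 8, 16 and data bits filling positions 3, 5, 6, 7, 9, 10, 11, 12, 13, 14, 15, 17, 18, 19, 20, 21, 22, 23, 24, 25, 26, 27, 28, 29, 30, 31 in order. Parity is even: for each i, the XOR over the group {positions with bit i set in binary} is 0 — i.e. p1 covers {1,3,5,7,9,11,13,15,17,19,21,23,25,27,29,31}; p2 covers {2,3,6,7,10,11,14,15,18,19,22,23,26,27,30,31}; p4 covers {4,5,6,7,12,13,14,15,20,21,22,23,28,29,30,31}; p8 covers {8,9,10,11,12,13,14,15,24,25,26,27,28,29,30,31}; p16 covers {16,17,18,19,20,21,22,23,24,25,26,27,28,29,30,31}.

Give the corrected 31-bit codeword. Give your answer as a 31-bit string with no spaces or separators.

s1 (pos 1,3,5,7,9,11,13,15,17,19,21,23,25,27,29,31): 1⊕0⊕1⊕0⊕1⊕0⊕0⊕0⊕0⊕1⊕0⊕0⊕1⊕1⊕1⊕1 = 0
s2 (pos 2,3,6,7,10,11,14,15,18,19,22,23,26,27,30,31): 0⊕0⊕0⊕0⊕1⊕0⊕1⊕0⊕0⊕1⊕1⊕0⊕1⊕1⊕1⊕1 = 0
s4 (pos 4,5,6,7,12,13,14,15,20,21,22,23,28,29,30,31): 0⊕1⊕0⊕0⊕0⊕0⊕1⊕0⊕0⊕0⊕1⊕0⊕0⊕1⊕1⊕1 = 0
s8 (pos 8,9,10,11,12,13,14,15,24,25,26,27,28,29,30,31): 0⊕1⊕1⊕0⊕0⊕0⊕1⊕0⊕0⊕1⊕1⊕1⊕0⊕1⊕1⊕1 = 1
s16 (pos 16,17,18,19,20,21,22,23,24,25,26,27,28,29,30,31): 1⊕0⊕0⊕1⊕0⊕0⊕1⊕0⊕0⊕1⊕1⊕1⊕0⊕1⊕1⊕1 = 1
Syndrome s16…s1 = 11000 → error at position 24.
Flip position 24: 1000100011000101001001001110111 → 1000100011000101001001011110111

1000100011000101001001011110111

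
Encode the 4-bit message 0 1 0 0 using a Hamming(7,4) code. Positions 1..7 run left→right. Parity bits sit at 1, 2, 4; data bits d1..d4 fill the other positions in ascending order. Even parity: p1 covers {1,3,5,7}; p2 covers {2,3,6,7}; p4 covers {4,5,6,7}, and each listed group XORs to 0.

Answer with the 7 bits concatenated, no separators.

Place data at non-parity positions: p1 p2 0 p4 1 0 0
p1 (pos 1,3,5,7): XOR of data positions = 0⊕1⊕0 = 1
p2 (pos 2,3,6,7): XOR of data positions = 0⊕0⊕0 = 0
p4 (pos 4,5,6,7): XOR of data positions = 1⊕0⊕0 = 1
Codeword: 1001100

1001100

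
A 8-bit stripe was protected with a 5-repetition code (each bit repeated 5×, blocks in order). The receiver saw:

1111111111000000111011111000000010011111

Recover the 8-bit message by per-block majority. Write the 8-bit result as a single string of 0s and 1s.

Block 1 (11111): 5 ones → 1
Block 2 (11111): 5 ones → 1
Block 3 (00000): 0 ones → 0
Block 4 (01110): 3 ones → 1
Block 5 (11111): 5 ones → 1
Block 6 (00000): 0 ones → 0
Block 7 (00100): 1 one → 0
Block 8 (11111): 5 ones → 1

11011001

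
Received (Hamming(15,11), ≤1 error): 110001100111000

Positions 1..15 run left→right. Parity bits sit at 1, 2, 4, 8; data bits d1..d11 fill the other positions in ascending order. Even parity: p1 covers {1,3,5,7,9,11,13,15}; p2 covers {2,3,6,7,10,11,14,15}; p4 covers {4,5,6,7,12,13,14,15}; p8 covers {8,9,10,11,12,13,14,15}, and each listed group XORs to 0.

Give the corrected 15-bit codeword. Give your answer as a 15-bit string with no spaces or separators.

110001100111001

s1 (pos 1,3,5,7,9,11,13,15): 1⊕0⊕0⊕1⊕0⊕1⊕0⊕0 = 1
s2 (pos 2,3,6,7,10,11,14,15): 1⊕0⊕1⊕1⊕1⊕1⊕0⊕0 = 1
s4 (pos 4,5,6,7,12,13,14,15): 0⊕0⊕1⊕1⊕1⊕0⊕0⊕0 = 1
s8 (pos 8,9,10,11,12,13,14,15): 0⊕0⊕1⊕1⊕1⊕0⊕0⊕0 = 1
Syndrome s8…s1 = 1111 → error at position 15.
Flip position 15: 110001100111000 → 110001100111001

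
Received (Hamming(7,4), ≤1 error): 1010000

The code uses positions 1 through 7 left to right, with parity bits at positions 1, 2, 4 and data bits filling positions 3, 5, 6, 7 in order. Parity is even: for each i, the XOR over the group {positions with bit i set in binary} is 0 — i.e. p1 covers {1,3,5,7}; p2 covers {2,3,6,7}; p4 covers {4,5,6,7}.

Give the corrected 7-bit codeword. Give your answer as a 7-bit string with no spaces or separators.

1110000

s1 (pos 1,3,5,7): 1⊕1⊕0⊕0 = 0
s2 (pos 2,3,6,7): 0⊕1⊕0⊕0 = 1
s4 (pos 4,5,6,7): 0⊕0⊕0⊕0 = 0
Syndrome s4…s1 = 010 → error at position 2.
Flip position 2: 1010000 → 1110000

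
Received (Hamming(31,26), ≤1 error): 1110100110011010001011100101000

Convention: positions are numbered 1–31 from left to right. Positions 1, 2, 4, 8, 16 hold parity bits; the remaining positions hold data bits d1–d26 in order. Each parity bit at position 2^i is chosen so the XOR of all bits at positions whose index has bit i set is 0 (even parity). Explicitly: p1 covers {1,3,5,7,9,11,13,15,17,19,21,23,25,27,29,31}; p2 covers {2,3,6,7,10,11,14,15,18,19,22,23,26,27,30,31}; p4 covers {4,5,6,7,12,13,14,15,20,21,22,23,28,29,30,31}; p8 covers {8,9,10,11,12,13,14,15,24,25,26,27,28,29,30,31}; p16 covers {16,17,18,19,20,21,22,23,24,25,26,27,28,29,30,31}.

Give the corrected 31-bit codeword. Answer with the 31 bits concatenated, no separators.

s1 (pos 1,3,5,7,9,11,13,15,17,19,21,23,25,27,29,31): 1⊕1⊕1⊕0⊕1⊕0⊕1⊕1⊕0⊕1⊕1⊕1⊕0⊕0⊕0⊕0 = 1
s2 (pos 2,3,6,7,10,11,14,15,18,19,22,23,26,27,30,31): 1⊕1⊕0⊕0⊕0⊕0⊕0⊕1⊕0⊕1⊕1⊕1⊕1⊕0⊕0⊕0 = 1
s4 (pos 4,5,6,7,12,13,14,15,20,21,22,23,28,29,30,31): 0⊕1⊕0⊕0⊕1⊕1⊕0⊕1⊕0⊕1⊕1⊕1⊕1⊕0⊕0⊕0 = 0
s8 (pos 8,9,10,11,12,13,14,15,24,25,26,27,28,29,30,31): 1⊕1⊕0⊕0⊕1⊕1⊕0⊕1⊕0⊕0⊕1⊕0⊕1⊕0⊕0⊕0 = 1
s16 (pos 16,17,18,19,20,21,22,23,24,25,26,27,28,29,30,31): 0⊕0⊕0⊕1⊕0⊕1⊕1⊕1⊕0⊕0⊕1⊕0⊕1⊕0⊕0⊕0 = 0
Syndrome s16…s1 = 01011 → error at position 11.
Flip position 11: 1110100110011010001011100101000 → 1110100110111010001011100101000

1110100110111010001011100101000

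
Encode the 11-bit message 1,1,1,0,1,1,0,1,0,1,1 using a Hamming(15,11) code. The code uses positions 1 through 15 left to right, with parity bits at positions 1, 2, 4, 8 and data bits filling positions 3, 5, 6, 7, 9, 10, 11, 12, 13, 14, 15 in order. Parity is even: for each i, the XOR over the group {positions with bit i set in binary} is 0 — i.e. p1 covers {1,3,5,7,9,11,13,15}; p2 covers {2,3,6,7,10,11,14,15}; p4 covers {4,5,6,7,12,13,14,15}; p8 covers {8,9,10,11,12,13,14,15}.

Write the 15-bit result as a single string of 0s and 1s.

011111011101011

Place data at non-parity positions: p1 p2 1 p4 1 1 0 p8 1 1 0 1 0 1 1
p1 (pos 1,3,5,7,9,11,13,15): XOR of data positions = 1⊕1⊕0⊕1⊕0⊕0⊕1 = 0
p2 (pos 2,3,6,7,10,11,14,15): XOR of data positions = 1⊕1⊕0⊕1⊕0⊕1⊕1 = 1
p4 (pos 4,5,6,7,12,13,14,15): XOR of data positions = 1⊕1⊕0⊕1⊕0⊕1⊕1 = 1
p8 (pos 8,9,10,11,12,13,14,15): XOR of data positions = 1⊕1⊕0⊕1⊕0⊕1⊕1 = 1
Codeword: 011111011101011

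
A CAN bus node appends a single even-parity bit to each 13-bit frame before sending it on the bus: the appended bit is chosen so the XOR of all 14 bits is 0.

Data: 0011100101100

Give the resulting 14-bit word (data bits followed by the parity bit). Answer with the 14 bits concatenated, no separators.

XOR of the 13 data bits: 0⊕0⊕1⊕1⊕1⊕0⊕0⊕1⊕0⊕1⊕1⊕0⊕0 = 0
Parity bit = 0 (so all 14 bits XOR to 0).

00111001011000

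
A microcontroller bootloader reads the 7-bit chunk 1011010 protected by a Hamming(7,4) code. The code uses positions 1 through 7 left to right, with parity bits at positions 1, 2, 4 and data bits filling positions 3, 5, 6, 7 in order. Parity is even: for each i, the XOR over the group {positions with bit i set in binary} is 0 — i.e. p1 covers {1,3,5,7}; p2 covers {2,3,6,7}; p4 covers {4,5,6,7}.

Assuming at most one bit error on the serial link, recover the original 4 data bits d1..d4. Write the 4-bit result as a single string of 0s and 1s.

s1 (pos 1,3,5,7): 1⊕1⊕0⊕0 = 0
s2 (pos 2,3,6,7): 0⊕1⊕1⊕0 = 0
s4 (pos 4,5,6,7): 1⊕0⊕1⊕0 = 0
Syndrome s4…s1 = 000 → no error.
Read data bits from positions 3,5,6,7: 1010

1010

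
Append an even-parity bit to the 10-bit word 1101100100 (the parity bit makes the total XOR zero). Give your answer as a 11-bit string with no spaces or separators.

11011001001

XOR of the 10 data bits: 1⊕1⊕0⊕1⊕1⊕0⊕0⊕1⊕0⊕0 = 1
Parity bit = 1 (so all 11 bits XOR to 0).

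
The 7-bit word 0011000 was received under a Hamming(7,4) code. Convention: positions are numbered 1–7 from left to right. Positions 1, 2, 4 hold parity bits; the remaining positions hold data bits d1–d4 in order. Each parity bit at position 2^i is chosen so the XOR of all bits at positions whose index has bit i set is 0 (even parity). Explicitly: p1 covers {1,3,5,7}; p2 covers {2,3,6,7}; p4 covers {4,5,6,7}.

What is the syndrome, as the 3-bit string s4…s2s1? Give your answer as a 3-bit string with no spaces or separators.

111

s1 (pos 1,3,5,7): 0⊕1⊕0⊕0 = 1
s2 (pos 2,3,6,7): 0⊕1⊕0⊕0 = 1
s4 (pos 4,5,6,7): 1⊕0⊕0⊕0 = 1
Syndrome s4…s1 = 111 → error at position 7.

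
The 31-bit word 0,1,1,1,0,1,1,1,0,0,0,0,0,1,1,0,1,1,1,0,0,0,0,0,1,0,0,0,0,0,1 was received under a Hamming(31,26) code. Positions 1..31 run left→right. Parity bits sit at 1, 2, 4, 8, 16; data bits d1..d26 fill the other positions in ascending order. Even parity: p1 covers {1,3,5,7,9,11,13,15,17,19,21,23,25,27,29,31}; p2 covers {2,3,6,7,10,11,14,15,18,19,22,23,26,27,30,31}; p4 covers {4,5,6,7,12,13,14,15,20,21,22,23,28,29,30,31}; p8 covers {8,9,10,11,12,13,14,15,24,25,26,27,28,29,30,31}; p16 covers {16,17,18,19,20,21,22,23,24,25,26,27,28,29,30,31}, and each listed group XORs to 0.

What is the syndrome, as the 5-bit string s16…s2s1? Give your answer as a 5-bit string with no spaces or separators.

11011

s1 (pos 1,3,5,7,9,11,13,15,17,19,21,23,25,27,29,31): 0⊕1⊕0⊕1⊕0⊕0⊕0⊕1⊕1⊕1⊕0⊕0⊕1⊕0⊕0⊕1 = 1
s2 (pos 2,3,6,7,10,11,14,15,18,19,22,23,26,27,30,31): 1⊕1⊕1⊕1⊕0⊕0⊕1⊕1⊕1⊕1⊕0⊕0⊕0⊕0⊕0⊕1 = 1
s4 (pos 4,5,6,7,12,13,14,15,20,21,22,23,28,29,30,31): 1⊕0⊕1⊕1⊕0⊕0⊕1⊕1⊕0⊕0⊕0⊕0⊕0⊕0⊕0⊕1 = 0
s8 (pos 8,9,10,11,12,13,14,15,24,25,26,27,28,29,30,31): 1⊕0⊕0⊕0⊕0⊕0⊕1⊕1⊕0⊕1⊕0⊕0⊕0⊕0⊕0⊕1 = 1
s16 (pos 16,17,18,19,20,21,22,23,24,25,26,27,28,29,30,31): 0⊕1⊕1⊕1⊕0⊕0⊕0⊕0⊕0⊕1⊕0⊕0⊕0⊕0⊕0⊕1 = 1
Syndrome s16…s1 = 11011 → error at position 27.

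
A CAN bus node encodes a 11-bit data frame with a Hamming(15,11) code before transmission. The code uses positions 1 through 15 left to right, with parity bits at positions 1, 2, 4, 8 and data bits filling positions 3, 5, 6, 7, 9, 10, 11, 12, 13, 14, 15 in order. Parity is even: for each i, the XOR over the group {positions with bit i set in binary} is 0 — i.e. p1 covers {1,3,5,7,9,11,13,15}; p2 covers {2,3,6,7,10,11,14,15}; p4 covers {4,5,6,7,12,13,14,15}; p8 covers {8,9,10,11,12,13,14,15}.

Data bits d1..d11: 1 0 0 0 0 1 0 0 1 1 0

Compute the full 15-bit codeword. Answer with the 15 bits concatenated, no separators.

011000010100110

Place data at non-parity positions: p1 p2 1 p4 0 0 0 p8 0 1 0 0 1 1 0
p1 (pos 1,3,5,7,9,11,13,15): XOR of data positions = 1⊕0⊕0⊕0⊕0⊕1⊕0 = 0
p2 (pos 2,3,6,7,10,11,14,15): XOR of data positions = 1⊕0⊕0⊕1⊕0⊕1⊕0 = 1
p4 (pos 4,5,6,7,12,13,14,15): XOR of data positions = 0⊕0⊕0⊕0⊕1⊕1⊕0 = 0
p8 (pos 8,9,10,11,12,13,14,15): XOR of data positions = 0⊕1⊕0⊕0⊕1⊕1⊕0 = 1
Codeword: 011000010100110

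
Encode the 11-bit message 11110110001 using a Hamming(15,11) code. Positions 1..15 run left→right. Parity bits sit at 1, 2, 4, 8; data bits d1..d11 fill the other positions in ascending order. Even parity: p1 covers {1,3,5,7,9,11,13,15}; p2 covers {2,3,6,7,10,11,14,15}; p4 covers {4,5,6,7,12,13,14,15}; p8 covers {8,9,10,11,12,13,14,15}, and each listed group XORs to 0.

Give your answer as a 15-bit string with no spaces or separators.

101011110110001

Place data at non-parity positions: p1 p2 1 p4 1 1 1 p8 0 1 1 0 0 0 1
p1 (pos 1,3,5,7,9,11,13,15): XOR of data positions = 1⊕1⊕1⊕0⊕1⊕0⊕1 = 1
p2 (pos 2,3,6,7,10,11,14,15): XOR of data positions = 1⊕1⊕1⊕1⊕1⊕0⊕1 = 0
p4 (pos 4,5,6,7,12,13,14,15): XOR of data positions = 1⊕1⊕1⊕0⊕0⊕0⊕1 = 0
p8 (pos 8,9,10,11,12,13,14,15): XOR of data positions = 0⊕1⊕1⊕0⊕0⊕0⊕1 = 1
Codeword: 101011110110001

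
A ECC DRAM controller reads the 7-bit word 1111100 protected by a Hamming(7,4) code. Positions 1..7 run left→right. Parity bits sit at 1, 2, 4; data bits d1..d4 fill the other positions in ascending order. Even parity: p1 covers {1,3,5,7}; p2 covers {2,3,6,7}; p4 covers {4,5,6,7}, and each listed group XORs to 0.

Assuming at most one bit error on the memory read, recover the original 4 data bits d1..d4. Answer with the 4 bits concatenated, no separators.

s1 (pos 1,3,5,7): 1⊕1⊕1⊕0 = 1
s2 (pos 2,3,6,7): 1⊕1⊕0⊕0 = 0
s4 (pos 4,5,6,7): 1⊕1⊕0⊕0 = 0
Syndrome s4…s1 = 001 → error at position 1.
Flip position 1: 1111100 → 0111100
Read data bits from positions 3,5,6,7: 1100

1100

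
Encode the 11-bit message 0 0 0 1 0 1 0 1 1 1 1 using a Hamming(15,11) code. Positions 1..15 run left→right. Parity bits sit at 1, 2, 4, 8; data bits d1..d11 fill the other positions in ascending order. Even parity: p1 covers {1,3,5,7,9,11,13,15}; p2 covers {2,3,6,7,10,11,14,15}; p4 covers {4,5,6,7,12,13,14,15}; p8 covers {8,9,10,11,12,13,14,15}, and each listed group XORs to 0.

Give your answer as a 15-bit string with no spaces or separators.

100100110101111

Place data at non-parity positions: p1 p2 0 p4 0 0 1 p8 0 1 0 1 1 1 1
p1 (pos 1,3,5,7,9,11,13,15): XOR of data positions = 0⊕0⊕1⊕0⊕0⊕1⊕1 = 1
p2 (pos 2,3,6,7,10,11,14,15): XOR of data positions = 0⊕0⊕1⊕1⊕0⊕1⊕1 = 0
p4 (pos 4,5,6,7,12,13,14,15): XOR of data positions = 0⊕0⊕1⊕1⊕1⊕1⊕1 = 1
p8 (pos 8,9,10,11,12,13,14,15): XOR of data positions = 0⊕1⊕0⊕1⊕1⊕1⊕1 = 1
Codeword: 100100110101111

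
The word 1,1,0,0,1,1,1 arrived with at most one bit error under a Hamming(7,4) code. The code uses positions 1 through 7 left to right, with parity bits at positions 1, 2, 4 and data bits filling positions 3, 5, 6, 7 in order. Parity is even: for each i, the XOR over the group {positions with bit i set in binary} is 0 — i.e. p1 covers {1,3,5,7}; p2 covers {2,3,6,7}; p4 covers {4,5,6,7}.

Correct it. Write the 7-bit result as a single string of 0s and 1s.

1100110

s1 (pos 1,3,5,7): 1⊕0⊕1⊕1 = 1
s2 (pos 2,3,6,7): 1⊕0⊕1⊕1 = 1
s4 (pos 4,5,6,7): 0⊕1⊕1⊕1 = 1
Syndrome s4…s1 = 111 → error at position 7.
Flip position 7: 1100111 → 1100110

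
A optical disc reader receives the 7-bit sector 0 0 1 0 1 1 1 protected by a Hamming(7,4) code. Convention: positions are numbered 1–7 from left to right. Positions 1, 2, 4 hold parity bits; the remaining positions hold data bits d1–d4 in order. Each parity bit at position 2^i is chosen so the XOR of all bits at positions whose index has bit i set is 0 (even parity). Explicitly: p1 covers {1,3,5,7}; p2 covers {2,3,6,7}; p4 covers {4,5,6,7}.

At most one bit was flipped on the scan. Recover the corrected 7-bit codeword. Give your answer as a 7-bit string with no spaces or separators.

0010110

s1 (pos 1,3,5,7): 0⊕1⊕1⊕1 = 1
s2 (pos 2,3,6,7): 0⊕1⊕1⊕1 = 1
s4 (pos 4,5,6,7): 0⊕1⊕1⊕1 = 1
Syndrome s4…s1 = 111 → error at position 7.
Flip position 7: 0010111 → 0010110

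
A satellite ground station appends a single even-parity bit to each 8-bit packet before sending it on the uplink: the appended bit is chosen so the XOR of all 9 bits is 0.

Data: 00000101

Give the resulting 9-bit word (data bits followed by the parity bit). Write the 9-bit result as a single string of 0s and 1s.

XOR of the 8 data bits: 0⊕0⊕0⊕0⊕0⊕1⊕0⊕1 = 0
Parity bit = 0 (so all 9 bits XOR to 0).

000001010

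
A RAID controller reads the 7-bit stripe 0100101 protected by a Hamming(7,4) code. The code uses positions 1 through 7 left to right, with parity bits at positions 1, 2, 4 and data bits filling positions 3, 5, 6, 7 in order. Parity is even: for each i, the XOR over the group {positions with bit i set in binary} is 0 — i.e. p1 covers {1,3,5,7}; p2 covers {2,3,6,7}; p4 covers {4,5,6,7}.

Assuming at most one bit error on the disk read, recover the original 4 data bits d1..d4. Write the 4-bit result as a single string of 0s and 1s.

s1 (pos 1,3,5,7): 0⊕0⊕1⊕1 = 0
s2 (pos 2,3,6,7): 1⊕0⊕0⊕1 = 0
s4 (pos 4,5,6,7): 0⊕1⊕0⊕1 = 0
Syndrome s4…s1 = 000 → no error.
Read data bits from positions 3,5,6,7: 0101

0101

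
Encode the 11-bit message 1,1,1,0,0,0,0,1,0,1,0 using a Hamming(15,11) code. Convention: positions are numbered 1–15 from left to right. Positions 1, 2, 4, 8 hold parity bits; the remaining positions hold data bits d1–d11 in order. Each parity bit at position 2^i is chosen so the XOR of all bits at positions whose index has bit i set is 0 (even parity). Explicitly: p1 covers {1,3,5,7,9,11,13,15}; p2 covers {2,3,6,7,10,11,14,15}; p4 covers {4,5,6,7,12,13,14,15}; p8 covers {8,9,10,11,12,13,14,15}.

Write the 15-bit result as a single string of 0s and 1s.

011011000001010

Place data at non-parity positions: p1 p2 1 p4 1 1 0 p8 0 0 0 1 0 1 0
p1 (pos 1,3,5,7,9,11,13,15): XOR of data positions = 1⊕1⊕0⊕0⊕0⊕0⊕0 = 0
p2 (pos 2,3,6,7,10,11,14,15): XOR of data positions = 1⊕1⊕0⊕0⊕0⊕1⊕0 = 1
p4 (pos 4,5,6,7,12,13,14,15): XOR of data positions = 1⊕1⊕0⊕1⊕0⊕1⊕0 = 0
p8 (pos 8,9,10,11,12,13,14,15): XOR of data positions = 0⊕0⊕0⊕1⊕0⊕1⊕0 = 0
Codeword: 011011000001010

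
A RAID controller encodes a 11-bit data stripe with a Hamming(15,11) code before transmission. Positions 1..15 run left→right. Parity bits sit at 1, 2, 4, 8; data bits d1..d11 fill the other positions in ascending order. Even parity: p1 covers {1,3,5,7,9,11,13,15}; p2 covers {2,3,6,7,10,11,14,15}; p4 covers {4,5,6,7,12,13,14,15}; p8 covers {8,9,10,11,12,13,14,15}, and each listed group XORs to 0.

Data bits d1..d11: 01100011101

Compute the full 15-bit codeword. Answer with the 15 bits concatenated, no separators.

Place data at non-parity positions: p1 p2 0 p4 1 1 0 p8 0 0 1 1 1 0 1
p1 (pos 1,3,5,7,9,11,13,15): XOR of data positions = 0⊕1⊕0⊕0⊕1⊕1⊕1 = 0
p2 (pos 2,3,6,7,10,11,14,15): XOR of data positions = 0⊕1⊕0⊕0⊕1⊕0⊕1 = 1
p4 (pos 4,5,6,7,12,13,14,15): XOR of data positions = 1⊕1⊕0⊕1⊕1⊕0⊕1 = 1
p8 (pos 8,9,10,11,12,13,14,15): XOR of data positions = 0⊕0⊕1⊕1⊕1⊕0⊕1 = 0
Codeword: 010111000011101

010111000011101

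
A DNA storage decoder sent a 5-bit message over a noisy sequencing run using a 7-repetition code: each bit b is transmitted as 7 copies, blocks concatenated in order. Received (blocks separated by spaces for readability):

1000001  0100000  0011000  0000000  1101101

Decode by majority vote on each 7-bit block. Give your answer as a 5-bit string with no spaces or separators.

00001

Block 1 (1000001): 2 ones → 0
Block 2 (0100000): 1 one → 0
Block 3 (0011000): 2 ones → 0
Block 4 (0000000): 0 ones → 0
Block 5 (1101101): 5 ones → 1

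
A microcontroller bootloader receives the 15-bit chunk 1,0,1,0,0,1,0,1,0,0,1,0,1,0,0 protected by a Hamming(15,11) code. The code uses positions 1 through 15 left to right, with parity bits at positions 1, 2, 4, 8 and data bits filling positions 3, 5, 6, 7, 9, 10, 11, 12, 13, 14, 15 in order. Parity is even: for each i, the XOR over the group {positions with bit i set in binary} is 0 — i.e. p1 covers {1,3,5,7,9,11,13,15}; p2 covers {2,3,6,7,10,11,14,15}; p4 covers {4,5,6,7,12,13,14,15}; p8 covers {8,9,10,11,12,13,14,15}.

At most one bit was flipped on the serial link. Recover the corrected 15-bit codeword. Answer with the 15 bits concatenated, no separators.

101001010110100

s1 (pos 1,3,5,7,9,11,13,15): 1⊕1⊕0⊕0⊕0⊕1⊕1⊕0 = 0
s2 (pos 2,3,6,7,10,11,14,15): 0⊕1⊕1⊕0⊕0⊕1⊕0⊕0 = 1
s4 (pos 4,5,6,7,12,13,14,15): 0⊕0⊕1⊕0⊕0⊕1⊕0⊕0 = 0
s8 (pos 8,9,10,11,12,13,14,15): 1⊕0⊕0⊕1⊕0⊕1⊕0⊕0 = 1
Syndrome s8…s1 = 1010 → error at position 10.
Flip position 10: 101001010010100 → 101001010110100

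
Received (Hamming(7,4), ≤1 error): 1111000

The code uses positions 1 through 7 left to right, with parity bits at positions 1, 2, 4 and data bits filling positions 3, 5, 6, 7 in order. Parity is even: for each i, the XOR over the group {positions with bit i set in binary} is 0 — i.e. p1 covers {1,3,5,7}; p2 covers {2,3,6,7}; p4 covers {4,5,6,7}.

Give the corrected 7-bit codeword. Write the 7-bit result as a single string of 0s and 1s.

1110000

s1 (pos 1,3,5,7): 1⊕1⊕0⊕0 = 0
s2 (pos 2,3,6,7): 1⊕1⊕0⊕0 = 0
s4 (pos 4,5,6,7): 1⊕0⊕0⊕0 = 1
Syndrome s4…s1 = 100 → error at position 4.
Flip position 4: 1111000 → 1110000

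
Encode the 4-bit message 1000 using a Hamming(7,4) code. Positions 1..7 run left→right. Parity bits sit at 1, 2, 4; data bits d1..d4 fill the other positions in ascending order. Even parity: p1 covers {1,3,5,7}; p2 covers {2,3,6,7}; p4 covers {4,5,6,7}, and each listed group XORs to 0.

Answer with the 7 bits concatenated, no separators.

Place data at non-parity positions: p1 p2 1 p4 0 0 0
p1 (pos 1,3,5,7): XOR of data positions = 1⊕0⊕0 = 1
p2 (pos 2,3,6,7): XOR of data positions = 1⊕0⊕0 = 1
p4 (pos 4,5,6,7): XOR of data positions = 0⊕0⊕0 = 0
Codeword: 1110000

1110000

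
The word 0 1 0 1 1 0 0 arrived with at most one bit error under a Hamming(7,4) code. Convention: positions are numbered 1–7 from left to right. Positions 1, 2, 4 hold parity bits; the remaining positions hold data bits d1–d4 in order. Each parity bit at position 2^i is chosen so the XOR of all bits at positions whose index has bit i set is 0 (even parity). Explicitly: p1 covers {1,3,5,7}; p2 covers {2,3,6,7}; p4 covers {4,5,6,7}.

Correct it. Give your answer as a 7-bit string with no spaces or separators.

s1 (pos 1,3,5,7): 0⊕0⊕1⊕0 = 1
s2 (pos 2,3,6,7): 1⊕0⊕0⊕0 = 1
s4 (pos 4,5,6,7): 1⊕1⊕0⊕0 = 0
Syndrome s4…s1 = 011 → error at position 3.
Flip position 3: 0101100 → 0111100

0111100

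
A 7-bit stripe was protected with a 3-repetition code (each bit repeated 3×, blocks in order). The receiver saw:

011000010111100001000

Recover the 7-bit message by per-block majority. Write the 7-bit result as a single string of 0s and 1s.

1001000

Block 1 (011): 2 ones → 1
Block 2 (000): 0 ones → 0
Block 3 (010): 1 one → 0
Block 4 (111): 3 ones → 1
Block 5 (100): 1 one → 0
Block 6 (001): 1 one → 0
Block 7 (000): 0 ones → 0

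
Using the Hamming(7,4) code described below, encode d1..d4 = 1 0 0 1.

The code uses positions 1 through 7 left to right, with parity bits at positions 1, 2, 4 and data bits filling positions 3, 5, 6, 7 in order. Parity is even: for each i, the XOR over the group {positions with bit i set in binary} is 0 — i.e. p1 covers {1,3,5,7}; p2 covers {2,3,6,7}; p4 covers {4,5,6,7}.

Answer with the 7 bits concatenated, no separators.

0011001

Place data at non-parity positions: p1 p2 1 p4 0 0 1
p1 (pos 1,3,5,7): XOR of data positions = 1⊕0⊕1 = 0
p2 (pos 2,3,6,7): XOR of data positions = 1⊕0⊕1 = 0
p4 (pos 4,5,6,7): XOR of data positions = 0⊕0⊕1 = 1
Codeword: 0011001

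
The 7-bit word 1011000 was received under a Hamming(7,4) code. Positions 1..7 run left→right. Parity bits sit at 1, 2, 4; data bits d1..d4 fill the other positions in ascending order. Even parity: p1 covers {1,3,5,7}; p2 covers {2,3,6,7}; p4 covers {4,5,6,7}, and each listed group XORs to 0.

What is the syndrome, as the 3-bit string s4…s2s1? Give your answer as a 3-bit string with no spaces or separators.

s1 (pos 1,3,5,7): 1⊕1⊕0⊕0 = 0
s2 (pos 2,3,6,7): 0⊕1⊕0⊕0 = 1
s4 (pos 4,5,6,7): 1⊕0⊕0⊕0 = 1
Syndrome s4…s1 = 110 → error at position 6.

110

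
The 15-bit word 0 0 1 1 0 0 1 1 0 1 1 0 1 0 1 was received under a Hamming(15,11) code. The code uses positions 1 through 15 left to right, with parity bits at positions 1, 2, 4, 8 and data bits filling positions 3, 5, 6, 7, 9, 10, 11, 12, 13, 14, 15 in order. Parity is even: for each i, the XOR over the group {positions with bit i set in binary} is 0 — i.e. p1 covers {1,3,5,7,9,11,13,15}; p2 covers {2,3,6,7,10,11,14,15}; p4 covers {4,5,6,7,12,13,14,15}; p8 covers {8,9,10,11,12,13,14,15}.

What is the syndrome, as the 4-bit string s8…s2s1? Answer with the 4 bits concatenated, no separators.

1011

s1 (pos 1,3,5,7,9,11,13,15): 0⊕1⊕0⊕1⊕0⊕1⊕1⊕1 = 1
s2 (pos 2,3,6,7,10,11,14,15): 0⊕1⊕0⊕1⊕1⊕1⊕0⊕1 = 1
s4 (pos 4,5,6,7,12,13,14,15): 1⊕0⊕0⊕1⊕0⊕1⊕0⊕1 = 0
s8 (pos 8,9,10,11,12,13,14,15): 1⊕0⊕1⊕1⊕0⊕1⊕0⊕1 = 1
Syndrome s8…s1 = 1011 → error at position 11.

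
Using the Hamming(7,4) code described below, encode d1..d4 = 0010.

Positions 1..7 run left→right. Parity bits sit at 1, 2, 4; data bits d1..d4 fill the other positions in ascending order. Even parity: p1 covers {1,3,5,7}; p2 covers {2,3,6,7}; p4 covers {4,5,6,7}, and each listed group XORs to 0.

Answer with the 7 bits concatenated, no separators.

Place data at non-parity positions: p1 p2 0 p4 0 1 0
p1 (pos 1,3,5,7): XOR of data positions = 0⊕0⊕0 = 0
p2 (pos 2,3,6,7): XOR of data positions = 0⊕1⊕0 = 1
p4 (pos 4,5,6,7): XOR of data positions = 0⊕1⊕0 = 1
Codeword: 0101010

0101010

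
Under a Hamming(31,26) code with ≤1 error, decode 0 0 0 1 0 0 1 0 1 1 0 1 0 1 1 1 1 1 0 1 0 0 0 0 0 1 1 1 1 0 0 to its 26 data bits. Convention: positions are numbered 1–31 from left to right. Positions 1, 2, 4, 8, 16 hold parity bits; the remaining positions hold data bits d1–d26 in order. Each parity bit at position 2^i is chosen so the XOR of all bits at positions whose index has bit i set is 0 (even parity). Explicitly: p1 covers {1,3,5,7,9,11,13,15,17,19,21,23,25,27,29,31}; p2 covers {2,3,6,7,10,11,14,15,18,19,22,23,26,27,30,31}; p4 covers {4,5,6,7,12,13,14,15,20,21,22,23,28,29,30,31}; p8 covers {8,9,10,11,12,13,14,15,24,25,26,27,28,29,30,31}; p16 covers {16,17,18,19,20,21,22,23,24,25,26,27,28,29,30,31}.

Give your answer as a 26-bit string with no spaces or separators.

s1 (pos 1,3,5,7,9,11,13,15,17,19,21,23,25,27,29,31): 0⊕0⊕0⊕1⊕1⊕0⊕0⊕1⊕1⊕0⊕0⊕0⊕0⊕1⊕1⊕0 = 0
s2 (pos 2,3,6,7,10,11,14,15,18,19,22,23,26,27,30,31): 0⊕0⊕0⊕1⊕1⊕0⊕1⊕1⊕1⊕0⊕0⊕0⊕1⊕1⊕0⊕0 = 1
s4 (pos 4,5,6,7,12,13,14,15,20,21,22,23,28,29,30,31): 1⊕0⊕0⊕1⊕1⊕0⊕1⊕1⊕1⊕0⊕0⊕0⊕1⊕1⊕0⊕0 = 0
s8 (pos 8,9,10,11,12,13,14,15,24,25,26,27,28,29,30,31): 0⊕1⊕1⊕0⊕1⊕0⊕1⊕1⊕0⊕0⊕1⊕1⊕1⊕1⊕0⊕0 = 1
s16 (pos 16,17,18,19,20,21,22,23,24,25,26,27,28,29,30,31): 1⊕1⊕1⊕0⊕1⊕0⊕0⊕0⊕0⊕0⊕1⊕1⊕1⊕1⊕0⊕0 = 0
Syndrome s16…s1 = 01010 → error at position 10.
Flip position 10: 0001001011010111110100000111100 → 0001001010010111110100000111100
Read data bits from positions 3,5,6,7,9,10,11,12,13,14,15,17,18,19,20,21,22,23,24,25,26,27,28,29,30,31: 00011001011110100000111100

00011001011110100000111100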